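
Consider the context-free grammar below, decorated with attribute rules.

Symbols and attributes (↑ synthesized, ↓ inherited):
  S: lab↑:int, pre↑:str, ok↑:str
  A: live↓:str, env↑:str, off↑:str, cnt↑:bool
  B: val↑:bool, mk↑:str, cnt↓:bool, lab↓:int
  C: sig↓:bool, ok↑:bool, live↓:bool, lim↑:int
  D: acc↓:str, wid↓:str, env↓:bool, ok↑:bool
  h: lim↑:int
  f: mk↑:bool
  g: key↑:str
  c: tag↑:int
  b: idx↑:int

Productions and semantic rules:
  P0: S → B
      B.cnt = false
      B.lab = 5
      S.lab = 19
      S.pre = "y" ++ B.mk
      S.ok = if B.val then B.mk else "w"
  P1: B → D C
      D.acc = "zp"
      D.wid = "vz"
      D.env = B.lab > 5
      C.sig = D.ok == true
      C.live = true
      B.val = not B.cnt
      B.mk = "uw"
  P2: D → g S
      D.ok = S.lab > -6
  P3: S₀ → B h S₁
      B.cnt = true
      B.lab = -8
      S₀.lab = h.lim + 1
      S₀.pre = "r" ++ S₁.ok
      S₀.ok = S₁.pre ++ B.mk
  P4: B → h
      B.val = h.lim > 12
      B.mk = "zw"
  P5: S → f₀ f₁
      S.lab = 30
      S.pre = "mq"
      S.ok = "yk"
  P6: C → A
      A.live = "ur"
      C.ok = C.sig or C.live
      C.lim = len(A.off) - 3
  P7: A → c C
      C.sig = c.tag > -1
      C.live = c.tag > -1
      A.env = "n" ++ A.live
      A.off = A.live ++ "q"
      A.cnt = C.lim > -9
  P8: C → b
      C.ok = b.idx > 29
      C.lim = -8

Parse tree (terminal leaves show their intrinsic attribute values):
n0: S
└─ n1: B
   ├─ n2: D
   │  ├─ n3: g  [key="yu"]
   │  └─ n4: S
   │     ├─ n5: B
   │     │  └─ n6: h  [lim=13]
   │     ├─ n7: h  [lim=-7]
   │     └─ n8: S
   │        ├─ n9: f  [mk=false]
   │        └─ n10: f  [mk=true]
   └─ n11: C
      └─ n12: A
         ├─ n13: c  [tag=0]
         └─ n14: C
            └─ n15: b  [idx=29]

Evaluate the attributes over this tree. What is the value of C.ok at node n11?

true

1. n1.cnt = false  [false]
2. n1.lab = 5  [5]
3. n2.acc = "zp"  ["zp"]
4. n2.wid = "vz"  ["vz"]
5. n2.env = false  [B.lab > 5]
6. n3.key = "yu"  [terminal]
7. n5.cnt = true  [true]
8. n5.lab = -8  [-8]
9. n6.lim = 13  [terminal]
10. n5.val = true  [h.lim > 12]
11. n5.mk = "zw"  ["zw"]
12. n7.lim = -7  [terminal]
13. n9.mk = false  [terminal]
14. n10.mk = true  [terminal]
15. n8.lab = 30  [30]
16. n8.pre = "mq"  ["mq"]
17. n8.ok = "yk"  ["yk"]
18. n4.lab = -6  [h.lim + 1]
19. n4.pre = "ryk"  ["r" ++ S₁.ok]
20. n4.ok = "mqzw"  [S₁.pre ++ B.mk]
21. n2.ok = false  [S.lab > -6]
22. n11.sig = false  [D.ok == true]
23. n11.live = true  [true]
24. n12.live = "ur"  ["ur"]
25. n13.tag = 0  [terminal]
26. n14.sig = true  [c.tag > -1]
27. n14.live = true  [c.tag > -1]
28. n15.idx = 29  [terminal]
29. n14.ok = false  [b.idx > 29]
30. n14.lim = -8  [-8]
31. n12.env = "nur"  ["n" ++ A.live]
32. n12.off = "urq"  [A.live ++ "q"]
33. n12.cnt = true  [C.lim > -9]
34. n11.ok = true  [C.sig or C.live]
35. n11.lim = 0  [len(A.off) - 3]
36. n1.val = true  [not B.cnt]
37. n1.mk = "uw"  ["uw"]
38. n0.lab = 19  [19]
39. n0.pre = "yuw"  ["y" ++ B.mk]
40. n0.ok = "uw"  [if B.val then B.mk else "w"]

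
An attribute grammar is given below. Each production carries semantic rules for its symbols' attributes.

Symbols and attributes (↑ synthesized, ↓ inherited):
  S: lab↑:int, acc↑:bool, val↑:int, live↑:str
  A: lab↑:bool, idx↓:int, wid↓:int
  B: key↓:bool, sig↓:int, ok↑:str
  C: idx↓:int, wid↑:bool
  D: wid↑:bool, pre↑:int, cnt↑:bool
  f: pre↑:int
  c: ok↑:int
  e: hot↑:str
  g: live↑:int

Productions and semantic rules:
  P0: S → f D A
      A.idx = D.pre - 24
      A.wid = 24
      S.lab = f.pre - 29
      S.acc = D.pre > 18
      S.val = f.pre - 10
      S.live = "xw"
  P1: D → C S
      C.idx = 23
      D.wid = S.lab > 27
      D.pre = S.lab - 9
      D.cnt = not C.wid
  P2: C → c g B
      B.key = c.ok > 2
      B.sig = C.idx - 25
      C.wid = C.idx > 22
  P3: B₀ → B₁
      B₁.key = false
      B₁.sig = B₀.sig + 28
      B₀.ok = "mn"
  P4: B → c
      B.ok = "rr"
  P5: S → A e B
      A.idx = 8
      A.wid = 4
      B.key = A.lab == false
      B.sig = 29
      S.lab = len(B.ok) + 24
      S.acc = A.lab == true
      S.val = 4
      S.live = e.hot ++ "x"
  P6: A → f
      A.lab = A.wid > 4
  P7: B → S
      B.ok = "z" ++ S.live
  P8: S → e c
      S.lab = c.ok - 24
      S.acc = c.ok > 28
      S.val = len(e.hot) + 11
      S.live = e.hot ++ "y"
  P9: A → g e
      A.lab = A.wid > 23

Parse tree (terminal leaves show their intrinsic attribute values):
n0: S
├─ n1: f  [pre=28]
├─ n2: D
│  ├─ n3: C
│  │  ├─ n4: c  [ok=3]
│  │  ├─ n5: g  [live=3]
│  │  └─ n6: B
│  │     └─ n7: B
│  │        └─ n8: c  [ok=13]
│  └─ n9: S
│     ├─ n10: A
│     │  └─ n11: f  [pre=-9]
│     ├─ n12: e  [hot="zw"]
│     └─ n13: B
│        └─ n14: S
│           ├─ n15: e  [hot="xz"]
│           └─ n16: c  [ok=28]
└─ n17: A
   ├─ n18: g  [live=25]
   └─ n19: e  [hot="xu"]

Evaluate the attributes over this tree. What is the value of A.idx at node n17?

1. n1.pre = 28  [terminal]
2. n3.idx = 23  [23]
3. n4.ok = 3  [terminal]
4. n5.live = 3  [terminal]
5. n6.key = true  [c.ok > 2]
6. n6.sig = -2  [C.idx - 25]
7. n7.key = false  [false]
8. n7.sig = 26  [B₀.sig + 28]
9. n8.ok = 13  [terminal]
10. n7.ok = "rr"  ["rr"]
11. n6.ok = "mn"  ["mn"]
12. n3.wid = true  [C.idx > 22]
13. n10.idx = 8  [8]
14. n10.wid = 4  [4]
15. n11.pre = -9  [terminal]
16. n10.lab = false  [A.wid > 4]
17. n12.hot = "zw"  [terminal]
18. n13.key = true  [A.lab == false]
19. n13.sig = 29  [29]
20. n15.hot = "xz"  [terminal]
21. n16.ok = 28  [terminal]
22. n14.lab = 4  [c.ok - 24]
23. n14.acc = false  [c.ok > 28]
24. n14.val = 13  [len(e.hot) + 11]
25. n14.live = "xzy"  [e.hot ++ "y"]
26. n13.ok = "zxzy"  ["z" ++ S.live]
27. n9.lab = 28  [len(B.ok) + 24]
28. n9.acc = false  [A.lab == true]
29. n9.val = 4  [4]
30. n9.live = "zwx"  [e.hot ++ "x"]
31. n2.wid = true  [S.lab > 27]
32. n2.pre = 19  [S.lab - 9]
33. n2.cnt = false  [not C.wid]
34. n17.idx = -5  [D.pre - 24]
35. n17.wid = 24  [24]
36. n18.live = 25  [terminal]
37. n19.hot = "xu"  [terminal]
38. n17.lab = true  [A.wid > 23]
39. n0.lab = -1  [f.pre - 29]
40. n0.acc = true  [D.pre > 18]
41. n0.val = 18  [f.pre - 10]
42. n0.live = "xw"  ["xw"]

-5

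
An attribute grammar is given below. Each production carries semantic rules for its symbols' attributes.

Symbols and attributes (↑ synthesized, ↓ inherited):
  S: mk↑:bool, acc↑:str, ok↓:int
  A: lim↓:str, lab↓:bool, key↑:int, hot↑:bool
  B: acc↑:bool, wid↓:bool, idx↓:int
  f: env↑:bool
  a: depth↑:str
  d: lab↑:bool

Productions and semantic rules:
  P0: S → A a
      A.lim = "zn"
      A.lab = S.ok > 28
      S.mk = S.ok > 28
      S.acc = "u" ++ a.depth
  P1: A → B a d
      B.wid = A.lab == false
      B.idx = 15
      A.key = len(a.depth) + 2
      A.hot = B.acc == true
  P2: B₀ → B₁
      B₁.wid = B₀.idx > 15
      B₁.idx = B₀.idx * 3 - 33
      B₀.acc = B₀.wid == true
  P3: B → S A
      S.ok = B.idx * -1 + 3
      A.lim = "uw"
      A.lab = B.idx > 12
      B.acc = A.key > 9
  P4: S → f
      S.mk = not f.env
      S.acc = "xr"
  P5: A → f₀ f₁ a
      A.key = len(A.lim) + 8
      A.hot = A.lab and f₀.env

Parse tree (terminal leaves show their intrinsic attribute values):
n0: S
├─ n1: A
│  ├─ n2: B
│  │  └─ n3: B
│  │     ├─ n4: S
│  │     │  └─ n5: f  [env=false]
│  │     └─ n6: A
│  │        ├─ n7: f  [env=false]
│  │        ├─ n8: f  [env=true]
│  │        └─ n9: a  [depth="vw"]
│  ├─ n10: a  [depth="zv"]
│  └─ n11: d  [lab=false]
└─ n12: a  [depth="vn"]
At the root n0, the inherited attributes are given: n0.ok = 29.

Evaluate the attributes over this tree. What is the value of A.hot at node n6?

1. n0.ok = 29  [given at root]
2. n1.lim = "zn"  ["zn"]
3. n1.lab = true  [S.ok > 28]
4. n2.wid = false  [A.lab == false]
5. n2.idx = 15  [15]
6. n3.wid = false  [B₀.idx > 15]
7. n3.idx = 12  [B₀.idx * 3 - 33]
8. n4.ok = -9  [B.idx * -1 + 3]
9. n5.env = false  [terminal]
10. n4.mk = true  [not f.env]
11. n4.acc = "xr"  ["xr"]
12. n6.lim = "uw"  ["uw"]
13. n6.lab = false  [B.idx > 12]
14. n7.env = false  [terminal]
15. n8.env = true  [terminal]
16. n9.depth = "vw"  [terminal]
17. n6.key = 10  [len(A.lim) + 8]
18. n6.hot = false  [A.lab and f₀.env]
19. n3.acc = true  [A.key > 9]
20. n2.acc = false  [B₀.wid == true]
21. n10.depth = "zv"  [terminal]
22. n11.lab = false  [terminal]
23. n1.key = 4  [len(a.depth) + 2]
24. n1.hot = false  [B.acc == true]
25. n12.depth = "vn"  [terminal]
26. n0.mk = true  [S.ok > 28]
27. n0.acc = "uvn"  ["u" ++ a.depth]

false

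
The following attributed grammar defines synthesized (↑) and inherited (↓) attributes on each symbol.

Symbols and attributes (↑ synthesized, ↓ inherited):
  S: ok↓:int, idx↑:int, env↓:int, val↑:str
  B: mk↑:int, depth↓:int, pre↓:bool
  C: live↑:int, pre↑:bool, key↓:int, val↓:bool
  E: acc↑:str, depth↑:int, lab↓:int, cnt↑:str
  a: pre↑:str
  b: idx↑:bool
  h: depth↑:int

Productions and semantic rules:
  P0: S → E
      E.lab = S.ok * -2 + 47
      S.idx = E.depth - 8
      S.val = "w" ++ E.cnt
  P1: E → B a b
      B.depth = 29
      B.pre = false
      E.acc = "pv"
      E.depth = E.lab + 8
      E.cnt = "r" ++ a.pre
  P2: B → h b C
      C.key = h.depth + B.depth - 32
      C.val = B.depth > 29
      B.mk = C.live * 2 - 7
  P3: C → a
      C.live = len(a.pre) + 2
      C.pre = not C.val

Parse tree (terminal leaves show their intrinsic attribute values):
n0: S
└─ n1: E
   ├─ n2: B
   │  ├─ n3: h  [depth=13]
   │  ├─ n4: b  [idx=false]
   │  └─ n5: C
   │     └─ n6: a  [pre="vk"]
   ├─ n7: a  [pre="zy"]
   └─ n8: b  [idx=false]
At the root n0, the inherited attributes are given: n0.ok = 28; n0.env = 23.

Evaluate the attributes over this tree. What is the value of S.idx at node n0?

-9

1. n0.ok = 28  [given at root]
2. n0.env = 23  [given at root]
3. n1.lab = -9  [S.ok * -2 + 47]
4. n2.depth = 29  [29]
5. n2.pre = false  [false]
6. n3.depth = 13  [terminal]
7. n4.idx = false  [terminal]
8. n5.key = 10  [h.depth + B.depth - 32]
9. n5.val = false  [B.depth > 29]
10. n6.pre = "vk"  [terminal]
11. n5.live = 4  [len(a.pre) + 2]
12. n5.pre = true  [not C.val]
13. n2.mk = 1  [C.live * 2 - 7]
14. n7.pre = "zy"  [terminal]
15. n8.idx = false  [terminal]
16. n1.acc = "pv"  ["pv"]
17. n1.depth = -1  [E.lab + 8]
18. n1.cnt = "rzy"  ["r" ++ a.pre]
19. n0.idx = -9  [E.depth - 8]
20. n0.val = "wrzy"  ["w" ++ E.cnt]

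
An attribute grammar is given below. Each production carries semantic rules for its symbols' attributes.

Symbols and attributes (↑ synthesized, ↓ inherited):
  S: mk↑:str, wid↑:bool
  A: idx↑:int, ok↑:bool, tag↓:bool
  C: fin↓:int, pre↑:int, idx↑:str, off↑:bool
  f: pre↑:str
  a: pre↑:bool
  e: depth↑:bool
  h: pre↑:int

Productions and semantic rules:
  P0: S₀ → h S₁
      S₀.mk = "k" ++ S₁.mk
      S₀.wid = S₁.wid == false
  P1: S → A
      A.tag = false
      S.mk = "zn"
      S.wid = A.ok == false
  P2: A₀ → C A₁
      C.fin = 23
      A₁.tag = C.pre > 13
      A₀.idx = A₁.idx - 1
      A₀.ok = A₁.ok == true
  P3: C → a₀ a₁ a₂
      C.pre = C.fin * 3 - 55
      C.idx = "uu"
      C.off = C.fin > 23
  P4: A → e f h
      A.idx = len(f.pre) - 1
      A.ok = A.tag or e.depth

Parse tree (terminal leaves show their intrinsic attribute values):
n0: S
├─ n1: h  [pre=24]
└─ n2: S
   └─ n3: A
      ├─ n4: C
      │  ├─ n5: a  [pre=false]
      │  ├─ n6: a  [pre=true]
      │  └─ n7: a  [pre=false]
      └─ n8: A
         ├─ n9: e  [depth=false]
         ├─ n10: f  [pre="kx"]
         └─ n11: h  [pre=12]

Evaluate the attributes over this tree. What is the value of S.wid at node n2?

false

1. n1.pre = 24  [terminal]
2. n3.tag = false  [false]
3. n4.fin = 23  [23]
4. n5.pre = false  [terminal]
5. n6.pre = true  [terminal]
6. n7.pre = false  [terminal]
7. n4.pre = 14  [C.fin * 3 - 55]
8. n4.idx = "uu"  ["uu"]
9. n4.off = false  [C.fin > 23]
10. n8.tag = true  [C.pre > 13]
11. n9.depth = false  [terminal]
12. n10.pre = "kx"  [terminal]
13. n11.pre = 12  [terminal]
14. n8.idx = 1  [len(f.pre) - 1]
15. n8.ok = true  [A.tag or e.depth]
16. n3.idx = 0  [A₁.idx - 1]
17. n3.ok = true  [A₁.ok == true]
18. n2.mk = "zn"  ["zn"]
19. n2.wid = false  [A.ok == false]
20. n0.mk = "kzn"  ["k" ++ S₁.mk]
21. n0.wid = true  [S₁.wid == false]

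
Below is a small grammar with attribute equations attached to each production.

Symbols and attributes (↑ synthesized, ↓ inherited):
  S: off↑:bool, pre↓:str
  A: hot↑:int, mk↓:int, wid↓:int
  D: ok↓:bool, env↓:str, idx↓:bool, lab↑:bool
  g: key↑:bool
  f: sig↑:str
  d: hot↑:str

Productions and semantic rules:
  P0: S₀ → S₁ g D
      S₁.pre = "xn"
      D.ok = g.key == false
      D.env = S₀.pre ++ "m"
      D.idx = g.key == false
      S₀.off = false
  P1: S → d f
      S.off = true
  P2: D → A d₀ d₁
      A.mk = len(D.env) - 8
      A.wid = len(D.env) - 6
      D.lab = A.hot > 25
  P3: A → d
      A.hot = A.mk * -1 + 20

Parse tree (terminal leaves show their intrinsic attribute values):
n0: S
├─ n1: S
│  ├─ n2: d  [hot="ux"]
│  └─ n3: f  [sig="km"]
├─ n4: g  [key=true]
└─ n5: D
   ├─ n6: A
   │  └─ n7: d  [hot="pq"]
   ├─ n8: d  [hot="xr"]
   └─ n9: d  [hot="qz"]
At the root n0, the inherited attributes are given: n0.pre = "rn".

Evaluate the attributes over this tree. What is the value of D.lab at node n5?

1. n0.pre = "rn"  [given at root]
2. n1.pre = "xn"  ["xn"]
3. n2.hot = "ux"  [terminal]
4. n3.sig = "km"  [terminal]
5. n1.off = true  [true]
6. n4.key = true  [terminal]
7. n5.ok = false  [g.key == false]
8. n5.env = "rnm"  [S₀.pre ++ "m"]
9. n5.idx = false  [g.key == false]
10. n6.mk = -5  [len(D.env) - 8]
11. n6.wid = -3  [len(D.env) - 6]
12. n7.hot = "pq"  [terminal]
13. n6.hot = 25  [A.mk * -1 + 20]
14. n8.hot = "xr"  [terminal]
15. n9.hot = "qz"  [terminal]
16. n5.lab = false  [A.hot > 25]
17. n0.off = false  [false]

false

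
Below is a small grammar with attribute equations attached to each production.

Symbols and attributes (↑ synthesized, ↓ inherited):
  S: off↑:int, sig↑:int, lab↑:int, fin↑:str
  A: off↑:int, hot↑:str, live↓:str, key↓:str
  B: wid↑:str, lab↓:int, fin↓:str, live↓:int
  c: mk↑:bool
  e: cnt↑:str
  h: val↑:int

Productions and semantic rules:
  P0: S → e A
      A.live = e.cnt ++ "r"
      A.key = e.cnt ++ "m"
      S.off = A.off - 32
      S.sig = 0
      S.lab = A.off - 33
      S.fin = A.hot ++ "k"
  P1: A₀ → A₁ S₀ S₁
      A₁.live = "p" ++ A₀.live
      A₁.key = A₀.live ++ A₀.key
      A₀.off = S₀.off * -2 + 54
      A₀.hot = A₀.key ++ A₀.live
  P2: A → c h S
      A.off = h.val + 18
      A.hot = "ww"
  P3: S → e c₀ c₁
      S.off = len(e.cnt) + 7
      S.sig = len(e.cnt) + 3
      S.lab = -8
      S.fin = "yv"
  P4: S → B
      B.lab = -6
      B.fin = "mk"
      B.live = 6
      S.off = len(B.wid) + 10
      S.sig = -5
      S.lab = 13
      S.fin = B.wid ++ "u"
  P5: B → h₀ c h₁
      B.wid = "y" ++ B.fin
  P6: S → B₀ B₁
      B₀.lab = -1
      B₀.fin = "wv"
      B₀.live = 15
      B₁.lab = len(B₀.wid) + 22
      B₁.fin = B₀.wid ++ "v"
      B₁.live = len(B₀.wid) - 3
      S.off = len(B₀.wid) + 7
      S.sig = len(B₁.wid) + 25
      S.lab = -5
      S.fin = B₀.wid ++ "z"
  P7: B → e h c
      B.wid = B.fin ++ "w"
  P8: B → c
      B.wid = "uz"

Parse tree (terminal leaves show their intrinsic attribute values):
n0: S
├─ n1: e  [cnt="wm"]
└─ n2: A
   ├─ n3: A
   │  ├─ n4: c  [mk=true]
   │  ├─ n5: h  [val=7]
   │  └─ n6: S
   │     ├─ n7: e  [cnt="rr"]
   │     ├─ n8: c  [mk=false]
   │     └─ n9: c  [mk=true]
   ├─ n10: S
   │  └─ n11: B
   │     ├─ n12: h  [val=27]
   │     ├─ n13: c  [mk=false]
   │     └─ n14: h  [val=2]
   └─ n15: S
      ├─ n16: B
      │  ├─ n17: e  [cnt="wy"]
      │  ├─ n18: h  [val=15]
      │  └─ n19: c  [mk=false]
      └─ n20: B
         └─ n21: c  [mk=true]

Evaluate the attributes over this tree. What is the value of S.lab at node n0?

-5

1. n1.cnt = "wm"  [terminal]
2. n2.live = "wmr"  [e.cnt ++ "r"]
3. n2.key = "wmm"  [e.cnt ++ "m"]
4. n3.live = "pwmr"  ["p" ++ A₀.live]
5. n3.key = "wmrwmm"  [A₀.live ++ A₀.key]
6. n4.mk = true  [terminal]
7. n5.val = 7  [terminal]
8. n7.cnt = "rr"  [terminal]
9. n8.mk = false  [terminal]
10. n9.mk = true  [terminal]
11. n6.off = 9  [len(e.cnt) + 7]
12. n6.sig = 5  [len(e.cnt) + 3]
13. n6.lab = -8  [-8]
14. n6.fin = "yv"  ["yv"]
15. n3.off = 25  [h.val + 18]
16. n3.hot = "ww"  ["ww"]
17. n11.lab = -6  [-6]
18. n11.fin = "mk"  ["mk"]
19. n11.live = 6  [6]
20. n12.val = 27  [terminal]
21. n13.mk = false  [terminal]
22. n14.val = 2  [terminal]
23. n11.wid = "ymk"  ["y" ++ B.fin]
24. n10.off = 13  [len(B.wid) + 10]
25. n10.sig = -5  [-5]
26. n10.lab = 13  [13]
27. n10.fin = "ymku"  [B.wid ++ "u"]
28. n16.lab = -1  [-1]
29. n16.fin = "wv"  ["wv"]
30. n16.live = 15  [15]
31. n17.cnt = "wy"  [terminal]
32. n18.val = 15  [terminal]
33. n19.mk = false  [terminal]
34. n16.wid = "wvw"  [B.fin ++ "w"]
35. n20.lab = 25  [len(B₀.wid) + 22]
36. n20.fin = "wvwv"  [B₀.wid ++ "v"]
37. n20.live = 0  [len(B₀.wid) - 3]
38. n21.mk = true  [terminal]
39. n20.wid = "uz"  ["uz"]
40. n15.off = 10  [len(B₀.wid) + 7]
41. n15.sig = 27  [len(B₁.wid) + 25]
42. n15.lab = -5  [-5]
43. n15.fin = "wvwz"  [B₀.wid ++ "z"]
44. n2.off = 28  [S₀.off * -2 + 54]
45. n2.hot = "wmmwmr"  [A₀.key ++ A₀.live]
46. n0.off = -4  [A.off - 32]
47. n0.sig = 0  [0]
48. n0.lab = -5  [A.off - 33]
49. n0.fin = "wmmwmrk"  [A.hot ++ "k"]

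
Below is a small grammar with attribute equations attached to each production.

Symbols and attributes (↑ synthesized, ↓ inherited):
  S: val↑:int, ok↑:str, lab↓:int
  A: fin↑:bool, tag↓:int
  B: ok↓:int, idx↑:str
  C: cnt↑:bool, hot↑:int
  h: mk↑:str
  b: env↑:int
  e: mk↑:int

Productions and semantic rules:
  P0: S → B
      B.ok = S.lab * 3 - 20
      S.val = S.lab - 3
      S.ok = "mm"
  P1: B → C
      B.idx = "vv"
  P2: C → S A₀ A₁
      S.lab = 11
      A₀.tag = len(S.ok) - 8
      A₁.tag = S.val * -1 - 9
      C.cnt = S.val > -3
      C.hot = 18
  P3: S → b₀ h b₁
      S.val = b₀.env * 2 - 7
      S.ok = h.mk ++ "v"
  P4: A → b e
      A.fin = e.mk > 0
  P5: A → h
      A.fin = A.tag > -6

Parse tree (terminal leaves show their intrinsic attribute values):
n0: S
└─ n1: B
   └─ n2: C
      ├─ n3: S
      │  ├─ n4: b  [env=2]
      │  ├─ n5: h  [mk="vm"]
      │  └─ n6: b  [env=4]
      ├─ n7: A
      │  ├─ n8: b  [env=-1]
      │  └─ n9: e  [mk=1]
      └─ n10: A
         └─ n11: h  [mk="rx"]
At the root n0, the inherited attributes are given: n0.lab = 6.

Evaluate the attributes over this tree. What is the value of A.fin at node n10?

false

1. n0.lab = 6  [given at root]
2. n1.ok = -2  [S.lab * 3 - 20]
3. n3.lab = 11  [11]
4. n4.env = 2  [terminal]
5. n5.mk = "vm"  [terminal]
6. n6.env = 4  [terminal]
7. n3.val = -3  [b₀.env * 2 - 7]
8. n3.ok = "vmv"  [h.mk ++ "v"]
9. n7.tag = -5  [len(S.ok) - 8]
10. n8.env = -1  [terminal]
11. n9.mk = 1  [terminal]
12. n7.fin = true  [e.mk > 0]
13. n10.tag = -6  [S.val * -1 - 9]
14. n11.mk = "rx"  [terminal]
15. n10.fin = false  [A.tag > -6]
16. n2.cnt = false  [S.val > -3]
17. n2.hot = 18  [18]
18. n1.idx = "vv"  ["vv"]
19. n0.val = 3  [S.lab - 3]
20. n0.ok = "mm"  ["mm"]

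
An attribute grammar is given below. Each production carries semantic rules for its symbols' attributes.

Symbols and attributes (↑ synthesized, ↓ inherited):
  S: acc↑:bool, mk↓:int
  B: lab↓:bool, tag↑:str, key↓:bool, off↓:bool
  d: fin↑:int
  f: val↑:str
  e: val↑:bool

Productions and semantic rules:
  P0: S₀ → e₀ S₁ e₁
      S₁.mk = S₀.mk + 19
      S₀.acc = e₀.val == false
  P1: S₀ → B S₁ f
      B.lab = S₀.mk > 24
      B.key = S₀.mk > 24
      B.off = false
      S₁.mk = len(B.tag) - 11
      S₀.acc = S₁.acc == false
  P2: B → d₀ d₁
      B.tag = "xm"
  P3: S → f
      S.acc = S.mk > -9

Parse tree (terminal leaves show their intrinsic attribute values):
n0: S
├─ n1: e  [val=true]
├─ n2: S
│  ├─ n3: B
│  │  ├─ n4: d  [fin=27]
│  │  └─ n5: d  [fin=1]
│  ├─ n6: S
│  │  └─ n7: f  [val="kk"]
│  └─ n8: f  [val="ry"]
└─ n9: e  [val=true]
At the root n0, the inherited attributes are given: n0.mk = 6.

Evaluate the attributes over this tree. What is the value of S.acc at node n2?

1. n0.mk = 6  [given at root]
2. n1.val = true  [terminal]
3. n2.mk = 25  [S₀.mk + 19]
4. n3.lab = true  [S₀.mk > 24]
5. n3.key = true  [S₀.mk > 24]
6. n3.off = false  [false]
7. n4.fin = 27  [terminal]
8. n5.fin = 1  [terminal]
9. n3.tag = "xm"  ["xm"]
10. n6.mk = -9  [len(B.tag) - 11]
11. n7.val = "kk"  [terminal]
12. n6.acc = false  [S.mk > -9]
13. n8.val = "ry"  [terminal]
14. n2.acc = true  [S₁.acc == false]
15. n9.val = true  [terminal]
16. n0.acc = false  [e₀.val == false]

true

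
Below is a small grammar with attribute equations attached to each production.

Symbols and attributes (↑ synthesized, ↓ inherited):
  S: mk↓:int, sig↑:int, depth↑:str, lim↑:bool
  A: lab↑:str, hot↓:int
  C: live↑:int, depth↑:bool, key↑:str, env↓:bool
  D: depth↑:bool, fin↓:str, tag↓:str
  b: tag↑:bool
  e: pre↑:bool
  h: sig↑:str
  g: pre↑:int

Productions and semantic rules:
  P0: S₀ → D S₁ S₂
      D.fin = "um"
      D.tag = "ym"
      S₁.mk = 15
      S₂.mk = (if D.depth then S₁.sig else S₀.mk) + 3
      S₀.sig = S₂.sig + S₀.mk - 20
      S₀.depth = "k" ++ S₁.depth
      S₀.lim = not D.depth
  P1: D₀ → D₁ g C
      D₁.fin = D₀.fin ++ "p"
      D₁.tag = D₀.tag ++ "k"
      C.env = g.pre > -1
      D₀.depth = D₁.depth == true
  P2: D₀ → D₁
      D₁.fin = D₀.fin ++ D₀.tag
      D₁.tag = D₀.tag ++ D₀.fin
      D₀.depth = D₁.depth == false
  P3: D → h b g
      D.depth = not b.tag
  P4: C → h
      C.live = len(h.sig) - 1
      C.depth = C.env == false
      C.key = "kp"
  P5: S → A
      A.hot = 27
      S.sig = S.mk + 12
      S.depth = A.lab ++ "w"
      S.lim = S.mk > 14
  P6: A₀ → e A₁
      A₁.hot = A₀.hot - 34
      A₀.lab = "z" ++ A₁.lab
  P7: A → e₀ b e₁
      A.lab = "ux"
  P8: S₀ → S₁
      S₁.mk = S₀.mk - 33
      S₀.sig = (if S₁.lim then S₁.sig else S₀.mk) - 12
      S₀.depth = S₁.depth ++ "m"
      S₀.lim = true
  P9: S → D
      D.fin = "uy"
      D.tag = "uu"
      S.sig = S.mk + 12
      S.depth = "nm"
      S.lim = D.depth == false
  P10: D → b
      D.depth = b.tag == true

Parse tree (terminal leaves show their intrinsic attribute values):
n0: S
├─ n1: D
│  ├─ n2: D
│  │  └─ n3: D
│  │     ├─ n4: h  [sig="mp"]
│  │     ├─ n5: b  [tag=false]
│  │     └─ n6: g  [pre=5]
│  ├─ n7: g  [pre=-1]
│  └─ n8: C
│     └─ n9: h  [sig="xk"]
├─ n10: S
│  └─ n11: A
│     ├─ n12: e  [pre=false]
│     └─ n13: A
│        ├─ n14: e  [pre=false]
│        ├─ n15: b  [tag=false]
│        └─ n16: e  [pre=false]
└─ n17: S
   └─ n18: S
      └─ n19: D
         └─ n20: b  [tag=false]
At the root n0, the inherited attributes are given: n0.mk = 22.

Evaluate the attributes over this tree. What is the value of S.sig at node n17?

1. n0.mk = 22  [given at root]
2. n1.fin = "um"  ["um"]
3. n1.tag = "ym"  ["ym"]
4. n2.fin = "ump"  [D₀.fin ++ "p"]
5. n2.tag = "ymk"  [D₀.tag ++ "k"]
6. n3.fin = "umpymk"  [D₀.fin ++ D₀.tag]
7. n3.tag = "ymkump"  [D₀.tag ++ D₀.fin]
8. n4.sig = "mp"  [terminal]
9. n5.tag = false  [terminal]
10. n6.pre = 5  [terminal]
11. n3.depth = true  [not b.tag]
12. n2.depth = false  [D₁.depth == false]
13. n7.pre = -1  [terminal]
14. n8.env = false  [g.pre > -1]
15. n9.sig = "xk"  [terminal]
16. n8.live = 1  [len(h.sig) - 1]
17. n8.depth = true  [C.env == false]
18. n8.key = "kp"  ["kp"]
19. n1.depth = false  [D₁.depth == true]
20. n10.mk = 15  [15]
21. n11.hot = 27  [27]
22. n12.pre = false  [terminal]
23. n13.hot = -7  [A₀.hot - 34]
24. n14.pre = false  [terminal]
25. n15.tag = false  [terminal]
26. n16.pre = false  [terminal]
27. n13.lab = "ux"  ["ux"]
28. n11.lab = "zux"  ["z" ++ A₁.lab]
29. n10.sig = 27  [S.mk + 12]
30. n10.depth = "zuxw"  [A.lab ++ "w"]
31. n10.lim = true  [S.mk > 14]
32. n17.mk = 25  [(if D.depth then S₁.sig else S₀.mk) + 3]
33. n18.mk = -8  [S₀.mk - 33]
34. n19.fin = "uy"  ["uy"]
35. n19.tag = "uu"  ["uu"]
36. n20.tag = false  [terminal]
37. n19.depth = false  [b.tag == true]
38. n18.sig = 4  [S.mk + 12]
39. n18.depth = "nm"  ["nm"]
40. n18.lim = true  [D.depth == false]
41. n17.sig = -8  [(if S₁.lim then S₁.sig else S₀.mk) - 12]
42. n17.depth = "nmm"  [S₁.depth ++ "m"]
43. n17.lim = true  [true]
44. n0.sig = -6  [S₂.sig + S₀.mk - 20]
45. n0.depth = "kzuxw"  ["k" ++ S₁.depth]
46. n0.lim = true  [not D.depth]

-8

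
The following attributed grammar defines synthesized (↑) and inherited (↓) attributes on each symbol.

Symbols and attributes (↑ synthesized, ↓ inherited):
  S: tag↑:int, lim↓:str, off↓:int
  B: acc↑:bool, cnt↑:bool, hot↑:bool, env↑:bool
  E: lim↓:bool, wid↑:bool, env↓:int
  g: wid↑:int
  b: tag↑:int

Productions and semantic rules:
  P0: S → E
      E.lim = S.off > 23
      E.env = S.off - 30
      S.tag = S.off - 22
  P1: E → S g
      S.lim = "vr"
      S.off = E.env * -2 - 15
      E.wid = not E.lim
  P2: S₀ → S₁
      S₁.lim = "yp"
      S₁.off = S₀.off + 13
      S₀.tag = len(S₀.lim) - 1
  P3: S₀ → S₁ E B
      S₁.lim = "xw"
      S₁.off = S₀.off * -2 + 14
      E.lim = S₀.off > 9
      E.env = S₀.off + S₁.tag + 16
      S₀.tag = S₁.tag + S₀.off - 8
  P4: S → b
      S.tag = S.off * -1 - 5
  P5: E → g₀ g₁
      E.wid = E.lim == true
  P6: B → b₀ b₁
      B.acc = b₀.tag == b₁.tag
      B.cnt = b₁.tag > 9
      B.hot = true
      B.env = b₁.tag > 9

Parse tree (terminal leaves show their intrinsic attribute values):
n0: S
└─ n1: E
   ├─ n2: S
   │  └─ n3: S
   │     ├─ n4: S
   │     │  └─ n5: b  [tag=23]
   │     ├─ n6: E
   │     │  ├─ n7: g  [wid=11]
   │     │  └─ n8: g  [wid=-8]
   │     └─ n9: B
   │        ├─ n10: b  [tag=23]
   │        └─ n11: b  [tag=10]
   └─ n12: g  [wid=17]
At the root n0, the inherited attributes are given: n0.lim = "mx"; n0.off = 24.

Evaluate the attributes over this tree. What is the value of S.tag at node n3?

1. n0.lim = "mx"  [given at root]
2. n0.off = 24  [given at root]
3. n1.lim = true  [S.off > 23]
4. n1.env = -6  [S.off - 30]
5. n2.lim = "vr"  ["vr"]
6. n2.off = -3  [E.env * -2 - 15]
7. n3.lim = "yp"  ["yp"]
8. n3.off = 10  [S₀.off + 13]
9. n4.lim = "xw"  ["xw"]
10. n4.off = -6  [S₀.off * -2 + 14]
11. n5.tag = 23  [terminal]
12. n4.tag = 1  [S.off * -1 - 5]
13. n6.lim = true  [S₀.off > 9]
14. n6.env = 27  [S₀.off + S₁.tag + 16]
15. n7.wid = 11  [terminal]
16. n8.wid = -8  [terminal]
17. n6.wid = true  [E.lim == true]
18. n10.tag = 23  [terminal]
19. n11.tag = 10  [terminal]
20. n9.acc = false  [b₀.tag == b₁.tag]
21. n9.cnt = true  [b₁.tag > 9]
22. n9.hot = true  [true]
23. n9.env = true  [b₁.tag > 9]
24. n3.tag = 3  [S₁.tag + S₀.off - 8]
25. n2.tag = 1  [len(S₀.lim) - 1]
26. n12.wid = 17  [terminal]
27. n1.wid = false  [not E.lim]
28. n0.tag = 2  [S.off - 22]

3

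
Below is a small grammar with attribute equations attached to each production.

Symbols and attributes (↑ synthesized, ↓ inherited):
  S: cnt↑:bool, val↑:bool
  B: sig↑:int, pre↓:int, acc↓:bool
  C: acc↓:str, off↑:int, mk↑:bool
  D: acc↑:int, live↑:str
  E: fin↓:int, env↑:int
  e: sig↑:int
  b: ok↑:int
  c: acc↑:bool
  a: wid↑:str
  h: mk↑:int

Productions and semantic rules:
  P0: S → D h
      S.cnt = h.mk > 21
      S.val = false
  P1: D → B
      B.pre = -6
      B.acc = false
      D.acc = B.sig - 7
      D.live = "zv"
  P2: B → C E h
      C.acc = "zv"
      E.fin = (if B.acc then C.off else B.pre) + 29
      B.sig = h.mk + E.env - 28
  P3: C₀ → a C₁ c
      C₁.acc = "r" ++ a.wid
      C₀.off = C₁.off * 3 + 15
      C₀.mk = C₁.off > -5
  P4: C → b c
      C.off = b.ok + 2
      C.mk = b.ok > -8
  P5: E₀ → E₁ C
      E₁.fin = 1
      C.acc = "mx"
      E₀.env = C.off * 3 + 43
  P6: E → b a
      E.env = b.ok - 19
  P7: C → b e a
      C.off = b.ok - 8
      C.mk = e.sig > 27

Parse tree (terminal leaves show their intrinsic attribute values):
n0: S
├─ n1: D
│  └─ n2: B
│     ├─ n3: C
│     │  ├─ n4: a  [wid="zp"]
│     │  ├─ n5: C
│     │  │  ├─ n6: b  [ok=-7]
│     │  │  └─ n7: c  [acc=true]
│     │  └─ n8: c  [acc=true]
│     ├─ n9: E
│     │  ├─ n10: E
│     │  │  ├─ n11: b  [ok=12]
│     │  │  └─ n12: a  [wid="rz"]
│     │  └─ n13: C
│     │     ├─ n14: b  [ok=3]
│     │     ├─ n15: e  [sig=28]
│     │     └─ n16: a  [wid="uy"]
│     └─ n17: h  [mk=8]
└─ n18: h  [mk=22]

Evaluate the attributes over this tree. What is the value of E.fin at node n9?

1. n2.pre = -6  [-6]
2. n2.acc = false  [false]
3. n3.acc = "zv"  ["zv"]
4. n4.wid = "zp"  [terminal]
5. n5.acc = "rzp"  ["r" ++ a.wid]
6. n6.ok = -7  [terminal]
7. n7.acc = true  [terminal]
8. n5.off = -5  [b.ok + 2]
9. n5.mk = true  [b.ok > -8]
10. n8.acc = true  [terminal]
11. n3.off = 0  [C₁.off * 3 + 15]
12. n3.mk = false  [C₁.off > -5]
13. n9.fin = 23  [(if B.acc then C.off else B.pre) + 29]
14. n10.fin = 1  [1]
15. n11.ok = 12  [terminal]
16. n12.wid = "rz"  [terminal]
17. n10.env = -7  [b.ok - 19]
18. n13.acc = "mx"  ["mx"]
19. n14.ok = 3  [terminal]
20. n15.sig = 28  [terminal]
21. n16.wid = "uy"  [terminal]
22. n13.off = -5  [b.ok - 8]
23. n13.mk = true  [e.sig > 27]
24. n9.env = 28  [C.off * 3 + 43]
25. n17.mk = 8  [terminal]
26. n2.sig = 8  [h.mk + E.env - 28]
27. n1.acc = 1  [B.sig - 7]
28. n1.live = "zv"  ["zv"]
29. n18.mk = 22  [terminal]
30. n0.cnt = true  [h.mk > 21]
31. n0.val = false  [false]

23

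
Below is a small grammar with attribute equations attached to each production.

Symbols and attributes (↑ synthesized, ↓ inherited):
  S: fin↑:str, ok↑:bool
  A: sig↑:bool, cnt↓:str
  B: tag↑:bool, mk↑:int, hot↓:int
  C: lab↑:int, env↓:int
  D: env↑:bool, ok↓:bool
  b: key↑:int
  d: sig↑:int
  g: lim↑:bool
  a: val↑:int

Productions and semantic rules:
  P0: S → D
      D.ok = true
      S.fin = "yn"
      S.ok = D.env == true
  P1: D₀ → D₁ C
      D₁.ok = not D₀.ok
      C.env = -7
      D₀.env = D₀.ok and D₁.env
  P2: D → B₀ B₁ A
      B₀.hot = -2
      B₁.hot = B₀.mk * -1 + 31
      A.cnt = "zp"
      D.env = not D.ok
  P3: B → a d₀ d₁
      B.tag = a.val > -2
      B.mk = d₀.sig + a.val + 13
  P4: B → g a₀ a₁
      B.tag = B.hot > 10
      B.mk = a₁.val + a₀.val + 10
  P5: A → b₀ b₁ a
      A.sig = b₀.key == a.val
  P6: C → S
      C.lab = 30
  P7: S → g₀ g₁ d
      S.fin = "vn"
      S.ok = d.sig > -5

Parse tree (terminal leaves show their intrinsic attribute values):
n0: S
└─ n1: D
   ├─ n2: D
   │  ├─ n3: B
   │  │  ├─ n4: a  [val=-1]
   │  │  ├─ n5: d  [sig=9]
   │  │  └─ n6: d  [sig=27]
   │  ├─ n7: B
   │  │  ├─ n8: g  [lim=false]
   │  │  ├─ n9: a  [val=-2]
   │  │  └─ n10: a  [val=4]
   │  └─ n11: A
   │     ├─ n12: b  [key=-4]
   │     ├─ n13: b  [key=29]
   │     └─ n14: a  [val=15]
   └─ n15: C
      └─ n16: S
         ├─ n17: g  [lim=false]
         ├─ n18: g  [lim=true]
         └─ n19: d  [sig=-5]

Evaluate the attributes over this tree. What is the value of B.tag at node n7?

false

1. n1.ok = true  [true]
2. n2.ok = false  [not D₀.ok]
3. n3.hot = -2  [-2]
4. n4.val = -1  [terminal]
5. n5.sig = 9  [terminal]
6. n6.sig = 27  [terminal]
7. n3.tag = true  [a.val > -2]
8. n3.mk = 21  [d₀.sig + a.val + 13]
9. n7.hot = 10  [B₀.mk * -1 + 31]
10. n8.lim = false  [terminal]
11. n9.val = -2  [terminal]
12. n10.val = 4  [terminal]
13. n7.tag = false  [B.hot > 10]
14. n7.mk = 12  [a₁.val + a₀.val + 10]
15. n11.cnt = "zp"  ["zp"]
16. n12.key = -4  [terminal]
17. n13.key = 29  [terminal]
18. n14.val = 15  [terminal]
19. n11.sig = false  [b₀.key == a.val]
20. n2.env = true  [not D.ok]
21. n15.env = -7  [-7]
22. n17.lim = false  [terminal]
23. n18.lim = true  [terminal]
24. n19.sig = -5  [terminal]
25. n16.fin = "vn"  ["vn"]
26. n16.ok = false  [d.sig > -5]
27. n15.lab = 30  [30]
28. n1.env = true  [D₀.ok and D₁.env]
29. n0.fin = "yn"  ["yn"]
30. n0.ok = true  [D.env == true]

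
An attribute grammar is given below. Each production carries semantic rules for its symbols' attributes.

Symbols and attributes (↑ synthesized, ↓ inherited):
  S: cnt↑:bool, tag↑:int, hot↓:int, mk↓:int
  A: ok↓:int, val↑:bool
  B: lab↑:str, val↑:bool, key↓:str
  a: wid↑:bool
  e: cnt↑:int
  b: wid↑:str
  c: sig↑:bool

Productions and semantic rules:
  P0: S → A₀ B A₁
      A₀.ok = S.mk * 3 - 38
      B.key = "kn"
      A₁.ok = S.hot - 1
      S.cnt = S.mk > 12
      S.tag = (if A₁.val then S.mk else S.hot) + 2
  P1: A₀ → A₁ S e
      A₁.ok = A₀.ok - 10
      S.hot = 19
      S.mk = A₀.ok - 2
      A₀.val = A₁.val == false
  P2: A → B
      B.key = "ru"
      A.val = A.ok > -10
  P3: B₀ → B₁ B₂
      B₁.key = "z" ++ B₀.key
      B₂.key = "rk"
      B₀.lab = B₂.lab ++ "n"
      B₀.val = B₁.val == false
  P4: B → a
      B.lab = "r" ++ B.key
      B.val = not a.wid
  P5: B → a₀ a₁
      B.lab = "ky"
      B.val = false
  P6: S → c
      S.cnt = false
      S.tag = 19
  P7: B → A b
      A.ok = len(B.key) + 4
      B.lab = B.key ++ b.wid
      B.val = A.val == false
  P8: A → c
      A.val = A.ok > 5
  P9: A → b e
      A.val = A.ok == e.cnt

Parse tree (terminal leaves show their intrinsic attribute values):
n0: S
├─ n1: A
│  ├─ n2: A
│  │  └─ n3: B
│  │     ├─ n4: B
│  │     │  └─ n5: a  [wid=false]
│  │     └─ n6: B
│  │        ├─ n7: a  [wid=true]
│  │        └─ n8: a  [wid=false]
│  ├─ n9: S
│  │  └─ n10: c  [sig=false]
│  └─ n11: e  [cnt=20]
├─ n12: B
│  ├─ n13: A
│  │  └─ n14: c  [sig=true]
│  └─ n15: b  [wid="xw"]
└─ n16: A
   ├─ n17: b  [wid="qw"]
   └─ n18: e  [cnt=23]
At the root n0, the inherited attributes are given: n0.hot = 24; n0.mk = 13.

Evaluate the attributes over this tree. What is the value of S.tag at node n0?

15

1. n0.hot = 24  [given at root]
2. n0.mk = 13  [given at root]
3. n1.ok = 1  [S.mk * 3 - 38]
4. n2.ok = -9  [A₀.ok - 10]
5. n3.key = "ru"  ["ru"]
6. n4.key = "zru"  ["z" ++ B₀.key]
7. n5.wid = false  [terminal]
8. n4.lab = "rzru"  ["r" ++ B.key]
9. n4.val = true  [not a.wid]
10. n6.key = "rk"  ["rk"]
11. n7.wid = true  [terminal]
12. n8.wid = false  [terminal]
13. n6.lab = "ky"  ["ky"]
14. n6.val = false  [false]
15. n3.lab = "kyn"  [B₂.lab ++ "n"]
16. n3.val = false  [B₁.val == false]
17. n2.val = true  [A.ok > -10]
18. n9.hot = 19  [19]
19. n9.mk = -1  [A₀.ok - 2]
20. n10.sig = false  [terminal]
21. n9.cnt = false  [false]
22. n9.tag = 19  [19]
23. n11.cnt = 20  [terminal]
24. n1.val = false  [A₁.val == false]
25. n12.key = "kn"  ["kn"]
26. n13.ok = 6  [len(B.key) + 4]
27. n14.sig = true  [terminal]
28. n13.val = true  [A.ok > 5]
29. n15.wid = "xw"  [terminal]
30. n12.lab = "knxw"  [B.key ++ b.wid]
31. n12.val = false  [A.val == false]
32. n16.ok = 23  [S.hot - 1]
33. n17.wid = "qw"  [terminal]
34. n18.cnt = 23  [terminal]
35. n16.val = true  [A.ok == e.cnt]
36. n0.cnt = true  [S.mk > 12]
37. n0.tag = 15  [(if A₁.val then S.mk else S.hot) + 2]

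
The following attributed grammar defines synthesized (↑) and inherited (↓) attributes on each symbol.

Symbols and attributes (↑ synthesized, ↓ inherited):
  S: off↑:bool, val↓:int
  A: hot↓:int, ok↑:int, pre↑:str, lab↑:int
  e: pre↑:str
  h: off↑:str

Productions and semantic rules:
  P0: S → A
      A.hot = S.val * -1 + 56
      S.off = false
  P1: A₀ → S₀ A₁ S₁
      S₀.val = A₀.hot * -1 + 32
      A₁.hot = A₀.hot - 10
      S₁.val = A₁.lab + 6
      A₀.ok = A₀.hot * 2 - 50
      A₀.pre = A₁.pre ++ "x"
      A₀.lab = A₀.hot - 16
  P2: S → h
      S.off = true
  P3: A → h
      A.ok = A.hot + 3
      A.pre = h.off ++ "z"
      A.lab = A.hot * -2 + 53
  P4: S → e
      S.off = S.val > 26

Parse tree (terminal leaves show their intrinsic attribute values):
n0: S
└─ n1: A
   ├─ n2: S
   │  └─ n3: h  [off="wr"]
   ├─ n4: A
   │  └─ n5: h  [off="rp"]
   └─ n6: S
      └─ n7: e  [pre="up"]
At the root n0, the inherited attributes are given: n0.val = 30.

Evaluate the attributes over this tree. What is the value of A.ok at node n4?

19

1. n0.val = 30  [given at root]
2. n1.hot = 26  [S.val * -1 + 56]
3. n2.val = 6  [A₀.hot * -1 + 32]
4. n3.off = "wr"  [terminal]
5. n2.off = true  [true]
6. n4.hot = 16  [A₀.hot - 10]
7. n5.off = "rp"  [terminal]
8. n4.ok = 19  [A.hot + 3]
9. n4.pre = "rpz"  [h.off ++ "z"]
10. n4.lab = 21  [A.hot * -2 + 53]
11. n6.val = 27  [A₁.lab + 6]
12. n7.pre = "up"  [terminal]
13. n6.off = true  [S.val > 26]
14. n1.ok = 2  [A₀.hot * 2 - 50]
15. n1.pre = "rpzx"  [A₁.pre ++ "x"]
16. n1.lab = 10  [A₀.hot - 16]
17. n0.off = false  [false]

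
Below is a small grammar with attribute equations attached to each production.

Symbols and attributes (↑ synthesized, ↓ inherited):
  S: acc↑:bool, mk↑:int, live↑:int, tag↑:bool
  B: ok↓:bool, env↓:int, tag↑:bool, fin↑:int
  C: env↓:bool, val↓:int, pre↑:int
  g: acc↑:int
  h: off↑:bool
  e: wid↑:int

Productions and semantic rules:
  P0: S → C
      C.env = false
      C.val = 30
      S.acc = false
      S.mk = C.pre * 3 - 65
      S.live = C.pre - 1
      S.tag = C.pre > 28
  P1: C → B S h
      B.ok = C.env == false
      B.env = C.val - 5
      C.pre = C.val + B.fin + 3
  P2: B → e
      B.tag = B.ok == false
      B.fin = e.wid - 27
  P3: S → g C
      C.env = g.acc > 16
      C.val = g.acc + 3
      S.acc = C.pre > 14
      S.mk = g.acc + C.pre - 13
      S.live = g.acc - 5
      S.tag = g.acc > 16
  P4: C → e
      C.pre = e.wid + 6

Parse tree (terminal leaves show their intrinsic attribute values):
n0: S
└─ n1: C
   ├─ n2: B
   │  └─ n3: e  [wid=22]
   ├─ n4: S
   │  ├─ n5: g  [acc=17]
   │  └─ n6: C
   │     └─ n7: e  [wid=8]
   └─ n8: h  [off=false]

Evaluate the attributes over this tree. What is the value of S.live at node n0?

1. n1.env = false  [false]
2. n1.val = 30  [30]
3. n2.ok = true  [C.env == false]
4. n2.env = 25  [C.val - 5]
5. n3.wid = 22  [terminal]
6. n2.tag = false  [B.ok == false]
7. n2.fin = -5  [e.wid - 27]
8. n5.acc = 17  [terminal]
9. n6.env = true  [g.acc > 16]
10. n6.val = 20  [g.acc + 3]
11. n7.wid = 8  [terminal]
12. n6.pre = 14  [e.wid + 6]
13. n4.acc = false  [C.pre > 14]
14. n4.mk = 18  [g.acc + C.pre - 13]
15. n4.live = 12  [g.acc - 5]
16. n4.tag = true  [g.acc > 16]
17. n8.off = false  [terminal]
18. n1.pre = 28  [C.val + B.fin + 3]
19. n0.acc = false  [false]
20. n0.mk = 19  [C.pre * 3 - 65]
21. n0.live = 27  [C.pre - 1]
22. n0.tag = false  [C.pre > 28]

27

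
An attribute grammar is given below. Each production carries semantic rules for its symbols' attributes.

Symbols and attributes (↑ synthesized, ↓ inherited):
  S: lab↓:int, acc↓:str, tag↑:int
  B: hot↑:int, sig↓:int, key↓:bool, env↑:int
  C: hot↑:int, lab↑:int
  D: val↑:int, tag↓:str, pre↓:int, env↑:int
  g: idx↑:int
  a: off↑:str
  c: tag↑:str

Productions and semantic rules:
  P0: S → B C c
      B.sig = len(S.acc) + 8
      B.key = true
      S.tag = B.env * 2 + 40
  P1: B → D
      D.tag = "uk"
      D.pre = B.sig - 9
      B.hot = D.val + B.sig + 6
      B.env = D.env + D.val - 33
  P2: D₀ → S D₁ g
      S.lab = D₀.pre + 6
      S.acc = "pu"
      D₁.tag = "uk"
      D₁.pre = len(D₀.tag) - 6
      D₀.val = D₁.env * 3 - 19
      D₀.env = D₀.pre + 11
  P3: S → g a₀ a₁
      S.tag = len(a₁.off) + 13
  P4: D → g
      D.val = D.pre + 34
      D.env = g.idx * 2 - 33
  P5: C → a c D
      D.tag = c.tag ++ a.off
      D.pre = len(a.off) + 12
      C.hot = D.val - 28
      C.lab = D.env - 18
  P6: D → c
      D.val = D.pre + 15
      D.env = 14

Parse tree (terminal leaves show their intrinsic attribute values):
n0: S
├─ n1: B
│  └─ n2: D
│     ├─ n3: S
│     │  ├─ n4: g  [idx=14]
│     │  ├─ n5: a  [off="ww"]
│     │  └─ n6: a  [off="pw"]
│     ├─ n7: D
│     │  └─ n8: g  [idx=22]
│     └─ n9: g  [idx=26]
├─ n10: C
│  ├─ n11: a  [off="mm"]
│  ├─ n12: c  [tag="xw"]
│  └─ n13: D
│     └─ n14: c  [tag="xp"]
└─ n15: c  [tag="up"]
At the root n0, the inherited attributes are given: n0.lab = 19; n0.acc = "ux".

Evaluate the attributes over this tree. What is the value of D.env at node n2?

1. n0.lab = 19  [given at root]
2. n0.acc = "ux"  [given at root]
3. n1.sig = 10  [len(S.acc) + 8]
4. n1.key = true  [true]
5. n2.tag = "uk"  ["uk"]
6. n2.pre = 1  [B.sig - 9]
7. n3.lab = 7  [D₀.pre + 6]
8. n3.acc = "pu"  ["pu"]
9. n4.idx = 14  [terminal]
10. n5.off = "ww"  [terminal]
11. n6.off = "pw"  [terminal]
12. n3.tag = 15  [len(a₁.off) + 13]
13. n7.tag = "uk"  ["uk"]
14. n7.pre = -4  [len(D₀.tag) - 6]
15. n8.idx = 22  [terminal]
16. n7.val = 30  [D.pre + 34]
17. n7.env = 11  [g.idx * 2 - 33]
18. n9.idx = 26  [terminal]
19. n2.val = 14  [D₁.env * 3 - 19]
20. n2.env = 12  [D₀.pre + 11]
21. n1.hot = 30  [D.val + B.sig + 6]
22. n1.env = -7  [D.env + D.val - 33]
23. n11.off = "mm"  [terminal]
24. n12.tag = "xw"  [terminal]
25. n13.tag = "xwmm"  [c.tag ++ a.off]
26. n13.pre = 14  [len(a.off) + 12]
27. n14.tag = "xp"  [terminal]
28. n13.val = 29  [D.pre + 15]
29. n13.env = 14  [14]
30. n10.hot = 1  [D.val - 28]
31. n10.lab = -4  [D.env - 18]
32. n15.tag = "up"  [terminal]
33. n0.tag = 26  [B.env * 2 + 40]

12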